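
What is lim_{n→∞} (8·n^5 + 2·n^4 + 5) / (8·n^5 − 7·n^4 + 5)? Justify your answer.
lim = 8/8 = 1

For large n the leading n^5 terms dominate both numerator and denominator. Dividing top and bottom by n^5, every other term tends to 0, leaving 8/8 = 1.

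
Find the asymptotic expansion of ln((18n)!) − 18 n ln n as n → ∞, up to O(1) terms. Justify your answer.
ln((18n)!) − 18 n ln n = 18(ln 18 − 1) n + (1/2) ln(2π·18n) + O(1/n)

Stirling: ln((18n)!) = 18n ln(18n) − 18n + (1/2) ln(2π·18n) + O(1/n).
Since 18n ln(18n) = 18n ln n + 18n ln 18, subtracting 18n ln n cancels the n ln n term exactly. What remains is 18(ln 18 − 1) n + (1/2) ln(2π·18n) + O(1/n).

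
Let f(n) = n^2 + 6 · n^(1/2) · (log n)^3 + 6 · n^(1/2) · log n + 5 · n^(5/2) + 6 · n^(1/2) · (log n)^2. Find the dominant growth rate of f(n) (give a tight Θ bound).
f(n) ∈ Θ(n^(5/2))

Compare the terms by growth order. For large n, n^a · (log n)^b dominates n^a' · (log n)^b' iff a > a', or (a = a' and b > b'). Ranking the 5 terms shows the dominant one is 5 · n^(5/2). Hence f(n) ∈ Θ(n^(5/2)).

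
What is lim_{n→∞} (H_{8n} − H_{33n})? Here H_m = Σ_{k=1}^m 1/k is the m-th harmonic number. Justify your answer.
lim = ln(8/33)

Euler-Maclaurin gives H_m = ln m + γ + 1/(2m) + O(1/m^2). The γ and O(1/m) terms cancel in the difference:
  H_{8n} − H_{33n} = ln(8n) − ln(33n) + O(1/n) = ln(8/33) + O(1/n).
Hence the limit is ln(8/33).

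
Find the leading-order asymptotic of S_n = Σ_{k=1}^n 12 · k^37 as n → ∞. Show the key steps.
S_n ~ 6 · n^38 / 19

By integral comparison (Euler-Maclaurin), Σ_{k=1}^n 12 · k^37 = 12 · ∫_0^n x^37 dx + O(n^37) = 12 · n^38/38 = 6 · n^38 / 19 + O(n^37). (Equivalently, Faulhaber's formula gives the same leading term.)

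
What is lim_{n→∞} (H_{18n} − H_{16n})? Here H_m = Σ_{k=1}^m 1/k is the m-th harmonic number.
lim = ln(18/16) = ln(9/8)

Euler-Maclaurin gives H_m = ln m + γ + 1/(2m) + O(1/m^2). The γ and O(1/m) terms cancel in the difference:
  H_{18n} − H_{16n} = ln(18n) − ln(16n) + O(1/n) = ln(18/16) + O(1/n).
Hence the limit is ln(18/16) = ln(9/8).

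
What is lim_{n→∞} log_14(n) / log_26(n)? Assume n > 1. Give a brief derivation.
lim = ln(26) / ln(14) = log_14(26)

Change of base: log_14(n) = ln n / ln 14 and log_26(n) = ln n / ln 26. The ratio is (ln n / ln 14) · (ln 26 / ln n) = ln 26 / ln 14, a constant independent of n. So the limit is ln 26 / ln 14 = log_14(26).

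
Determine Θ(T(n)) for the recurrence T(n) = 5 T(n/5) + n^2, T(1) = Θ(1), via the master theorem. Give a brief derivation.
T(n) = Θ(n^2)

log_5 5 ≈ 1.000. f(n) = n^2 dominates n^(log_5 5) since 2 > 1.000, and the regularity condition a·f(n/b) = 5·(n/5)^2 = (5/25)·n^2 ≤ c·f(n) holds with c = 5/25 ≈ 0.2 < 1. So this is Case 3: T(n) = Θ(f(n)) = Θ(n^2).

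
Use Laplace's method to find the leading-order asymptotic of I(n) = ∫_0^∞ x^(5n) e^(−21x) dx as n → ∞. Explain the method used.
I(n) ~ (sqrt(2π·5n) / 21) · (5n/(21e))^(5n)

Write the integrand as exp(5n ln x − 21x) and set f(x) = 5n ln x − 21x. Then f'(x) = 5n/x − 21 = 0 at x* = 5n/21, and f''(x*) = −5n/x*^2 = −21^2/(5n). Laplace's method (interior maximum) gives
  I(n) ~ e^(f(x*)) · sqrt(2π / |f''(x*)|)
        = exp(5n ln(5n/21) − 5n) · sqrt(2π · 5n / 21^2)
        = (5n/21)^(5n) e^(−5n) · sqrt(2π·5n) / 21
        = (sqrt(2π·5n) / 21) · (5n/(21e))^(5n).
This matches Γ(5n+1)/21^(5n+1) with Stirling applied to Γ.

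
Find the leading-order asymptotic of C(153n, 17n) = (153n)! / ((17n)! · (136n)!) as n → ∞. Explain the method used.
C(153n, 17n) ~ (387420489/16777216)^(17n) · sqrt(9/(16π·17n))

Write N = 17n. Apply Stirling to each factorial:
  (9N)! ~ sqrt(2π·9N) · (9N/e)^(9N),
  N! ~ sqrt(2π N) · (N/e)^N,
  (8N)! ~ sqrt(2π·8N) · (8N/e)^(8N).
The exponential factors combine to (9N)^(9N) / (N^N · (8N)^(8N)) = 9^(9N)/8^(8N) = (9^9/8^8)^N = (387420489/16777216)^N.
The square-root prefactors combine to sqrt(2π·9N) / (sqrt(2π N)·sqrt(2π·8N)) = sqrt(9 / (2π·8·N)) = sqrt(9/(16π·17n)).
Substituting N = 17n: C(153n, 17n) ~ (387420489/16777216)^(17n) · sqrt(9/(16π·17n)).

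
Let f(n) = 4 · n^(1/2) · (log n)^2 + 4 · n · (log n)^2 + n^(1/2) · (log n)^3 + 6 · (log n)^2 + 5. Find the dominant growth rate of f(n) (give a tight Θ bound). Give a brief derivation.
f(n) ∈ Θ(n · (log n)^2)

Compare the terms by growth order. For large n, n^a · (log n)^b dominates n^a' · (log n)^b' iff a > a', or (a = a' and b > b'). Ranking the 5 terms shows the dominant one is 4 · n · (log n)^2. Hence f(n) ∈ Θ(n · (log n)^2).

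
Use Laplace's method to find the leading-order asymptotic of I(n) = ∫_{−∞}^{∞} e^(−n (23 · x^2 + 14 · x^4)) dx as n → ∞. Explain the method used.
I(n) ~ sqrt(π/(23n))

φ(x) = 23 · x^2 + 14 · x^4 has its unique global minimum at x* = 0 (since φ'(x) = 46x + 56x^3 = 0 only at x = 0 for real x with both coefficients positive, and φ → ∞ as |x| → ∞). At x* = 0, φ(0) = 0 and φ''(0) = 46. Laplace's method then gives
  I(n) ~ sqrt(2π / (n · φ''(0))) · e^(−n φ(0)) = sqrt(2π / (46n)) = sqrt(π/(23n)).
The 14 · x^4 term contributes only at subleading order (an O(1/n) relative correction).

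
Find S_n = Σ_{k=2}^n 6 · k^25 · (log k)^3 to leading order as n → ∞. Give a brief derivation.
S_n ~ 3 · n^26 · (log n)^3 / 13

By integral comparison, S_n = ∫_1^n 6 · x^25 · (log x)^3 dx + O(n^25 · (log n)^3). For the integral, the leading term of ∫_1^n x^25 (log x)^3 dx is n^26/26 · (log n)^3 (by repeated integration by parts; each step lowers the log-exponent and produces a relatively O(1/log n) correction). Hence S_n ~ 3 · n^26 · (log n)^3 / 13.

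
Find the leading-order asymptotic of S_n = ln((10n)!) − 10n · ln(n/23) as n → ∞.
S_n ~ 10n · (ln 230 − 1) + O(ln n)

Stirling: ln((10n)!) = 10n ln(10n) − 10n + O(ln n).
  S_n = 10n ln(10n) − 10n − 10n ln(n/23) + O(ln n)
      = 10n ln(10n) − 10n ln n + 10n ln 23 − 10n + O(ln n)
      = 10n ln 10 + 10n ln 23 − 10n + O(ln n)
      = 10n (ln 230 − 1) + O(ln n).
Numerically ln(230) − 1 ≈ 4.4381.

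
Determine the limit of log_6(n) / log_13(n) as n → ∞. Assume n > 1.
lim = ln(13) / ln(6) = log_6(13)

Change of base: log_6(n) = ln n / ln 6 and log_13(n) = ln n / ln 13. The ratio is (ln n / ln 6) · (ln 13 / ln n) = ln 13 / ln 6, a constant independent of n. So the limit is ln 13 / ln 6 = log_6(13).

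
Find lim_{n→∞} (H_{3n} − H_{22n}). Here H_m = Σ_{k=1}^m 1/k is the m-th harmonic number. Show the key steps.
lim = ln(3/22)

Euler-Maclaurin gives H_m = ln m + γ + 1/(2m) + O(1/m^2). The γ and O(1/m) terms cancel in the difference:
  H_{3n} − H_{22n} = ln(3n) − ln(22n) + O(1/n) = ln(3/22) + O(1/n).
Hence the limit is ln(3/22).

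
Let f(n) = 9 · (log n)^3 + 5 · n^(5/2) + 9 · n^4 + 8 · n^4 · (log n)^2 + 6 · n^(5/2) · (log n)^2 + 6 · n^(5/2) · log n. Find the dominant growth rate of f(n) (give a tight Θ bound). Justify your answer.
f(n) ∈ Θ(n^4 · (log n)^2)

Compare the terms by growth order. For large n, n^a · (log n)^b dominates n^a' · (log n)^b' iff a > a', or (a = a' and b > b'). Ranking the 6 terms shows the dominant one is 8 · n^4 · (log n)^2. Hence f(n) ∈ Θ(n^4 · (log n)^2).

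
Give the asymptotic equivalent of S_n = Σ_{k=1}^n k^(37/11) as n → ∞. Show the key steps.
S_n ~ (11/48) · n^(48/11)

Integral comparison: Σ_{k=1}^n k^(37/11) = ∫_0^n x^(37/11) dx + O(n^(37/11)). The integral is n^(1 + 37/11) / (1 + 37/11) = n^((37+11)/11) / ((37+11)/11) = (11/48) · n^(48/11).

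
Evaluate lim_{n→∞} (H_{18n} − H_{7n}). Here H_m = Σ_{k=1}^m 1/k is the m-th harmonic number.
lim = ln(18/7)

Euler-Maclaurin gives H_m = ln m + γ + 1/(2m) + O(1/m^2). The γ and O(1/m) terms cancel in the difference:
  H_{18n} − H_{7n} = ln(18n) − ln(7n) + O(1/n) = ln(18/7) + O(1/n).
Hence the limit is ln(18/7).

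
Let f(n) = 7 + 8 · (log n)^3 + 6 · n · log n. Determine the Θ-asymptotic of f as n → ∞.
f(n) ∈ Θ(n · log n)

Compare the terms by growth order. For large n, n^a · (log n)^b dominates n^a' · (log n)^b' iff a > a', or (a = a' and b > b'). Ranking the 3 terms shows the dominant one is 6 · n · log n. Hence f(n) ∈ Θ(n · log n).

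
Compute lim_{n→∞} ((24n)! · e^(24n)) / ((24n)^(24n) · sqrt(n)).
lim = sqrt(2π·24)

Stirling: (24n)! ~ sqrt(2π·24n) · (24n/e)^(24n). Hence
  (24n)! · e^(24n) / (24n)^(24n) ~ sqrt(2π·24n).
Dividing by sqrt(n): sqrt(2π·24n) / sqrt(n) = sqrt(2π·24) · n^((1−1)/2), so the limit is sqrt(2π·24).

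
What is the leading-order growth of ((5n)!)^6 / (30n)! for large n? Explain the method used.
((5n)!)^6/(30n)! ~ ((2π·5n)^(5/2) / sqrt(6)) · 6^(−6·5n)  →  0

Write N = 5n. Stirling: N! ~ sqrt(2π N)(N/e)^N and (6N)! ~ sqrt(2π·6N)·(6N/e)^(6N).
  (N!)^6/(6N)! ~ (2π N)^(6/2) (N/e)^(6N) / [sqrt(2π·6N) (6N/e)^(6N)]
     = (2π N)^(6/2) / sqrt(2π·6N) · (N/(6N))^(6N)
     = (2π N)^((6−1)/2) / sqrt(6) · 6^(−6N).
Since 6^6 > 1, the factor 6^(−6N) decays exponentially, so the ratio → 0. Substituting N = 5n gives the stated form.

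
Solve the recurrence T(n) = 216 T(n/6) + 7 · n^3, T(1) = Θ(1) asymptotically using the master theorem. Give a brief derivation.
T(n) = Θ(n^3 log n)

log_6 216 = 3, and f(n) = 7 · n^3 = Θ(n^(log_6 216)). This is Case 2 of the master theorem: T(n) = Θ(f(n) · log n) = Θ(n^3 log n).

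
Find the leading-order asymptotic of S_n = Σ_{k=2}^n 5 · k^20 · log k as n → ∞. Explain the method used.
S_n ~ 5 · n^21 log n / 21 − 5 · n^21 / 441

By integral comparison, S_n = ∫_1^n 5 · x^20 · log x dx + O(n^20 · log n). For the integral, ∫ x^20 log x dx = n^21 log n / 21 − n^21/441 (integration by parts). Hence S_n ~ 5 · n^21 log n / 21 − 5 · n^21 / 441.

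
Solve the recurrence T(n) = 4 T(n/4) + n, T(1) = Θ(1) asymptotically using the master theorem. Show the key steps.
T(n) = Θ(n log n)

log_4 4 = 1, and f(n) = n = Θ(n^(log_4 4)). This is Case 2 of the master theorem: T(n) = Θ(f(n) · log n) = Θ(n log n).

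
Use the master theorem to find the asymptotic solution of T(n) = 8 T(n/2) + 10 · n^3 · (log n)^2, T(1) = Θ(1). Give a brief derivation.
T(n) = Θ(n^3 · (log n)^3)

Here log_2 8 = 3 and f(n) = 10 · n^3 · (log n)^2 = Θ(n^(log_2 8) · (log n)^2). This is the extended Case 2 of the master theorem (f matches the critical exponent up to log factors), giving T(n) = Θ(n^(log_2 8) · (log n)^(2+1)) = Θ(n^3 · (log n)^3).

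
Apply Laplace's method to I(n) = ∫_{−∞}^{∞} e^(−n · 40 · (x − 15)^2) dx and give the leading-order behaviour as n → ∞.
I(n) = sqrt(π/(40n))

Here φ(x) = 40 · (x − 15)^2 has its unique minimum at x* = 15 with φ(x*) = 0 and φ''(x*) = 80. Laplace's method gives
  I(n) ~ e^(−n φ(x*)) · sqrt(2π / (n · φ''(x*))) = sqrt(2π / (80n)) = sqrt(π/(40n)).
This is exact: substituting u = (x − 15)·sqrt(40n) gives I(n) = (1/sqrt(40n)) ∫_{−∞}^{∞} e^(−u^2) du = sqrt(π/(40n)).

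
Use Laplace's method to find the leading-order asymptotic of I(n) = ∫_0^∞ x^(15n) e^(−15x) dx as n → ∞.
I(n) ~ (sqrt(2π·15n) / 15) · (15n/(15e))^(15n)

Write the integrand as exp(15n ln x − 15x) and set f(x) = 15n ln x − 15x. Then f'(x) = 15n/x − 15 = 0 at x* = 15n/15, and f''(x*) = −15n/x*^2 = −15^2/(15n). Laplace's method (interior maximum) gives
  I(n) ~ e^(f(x*)) · sqrt(2π / |f''(x*)|)
        = exp(15n ln(15n/15) − 15n) · sqrt(2π · 15n / 15^2)
        = (15n/15)^(15n) e^(−15n) · sqrt(2π·15n) / 15
        = (sqrt(2π·15n) / 15) · (15n/(15e))^(15n).
This matches Γ(15n+1)/15^(15n+1) with Stirling applied to Γ.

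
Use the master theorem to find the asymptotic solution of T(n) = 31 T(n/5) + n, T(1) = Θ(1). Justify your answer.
T(n) = Θ(n^(log_5 31))

Master theorem: compare f(n) = n to n^(log_5 31) where log_5 31 ≈ 2.134. Since 1 < log_5 31, we have f(n) = O(n^(log_5 31 − ε)) for some ε > 0 — Case 1. Hence T(n) = Θ(n^(log_5 31)).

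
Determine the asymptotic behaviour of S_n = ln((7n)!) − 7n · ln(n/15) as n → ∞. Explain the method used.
S_n ~ 7n · (ln 105 − 1) + O(ln n)

Stirling: ln((7n)!) = 7n ln(7n) − 7n + O(ln n).
  S_n = 7n ln(7n) − 7n − 7n ln(n/15) + O(ln n)
      = 7n ln(7n) − 7n ln n + 7n ln 15 − 7n + O(ln n)
      = 7n ln 7 + 7n ln 15 − 7n + O(ln n)
      = 7n (ln 105 − 1) + O(ln n).
Numerically ln(105) − 1 ≈ 3.6540.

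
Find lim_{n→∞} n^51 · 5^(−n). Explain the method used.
lim = 0

Exponentials with base > 1 dominate every fixed polynomial: for any fixed c, n^c / 5^n → 0 as n → ∞ (e.g. by the ratio test, or by writing 5^n = e^(n ln 5) and noting e^(n ln 5) / n^c → ∞). Hence n^51 · 5^(−n) = n^51 / 5^n → 0.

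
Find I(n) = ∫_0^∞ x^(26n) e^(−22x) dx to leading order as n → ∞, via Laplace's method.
I(n) ~ (sqrt(2π·26n) / 22) · (26n/(22e))^(26n)

Write the integrand as exp(26n ln x − 22x) and set f(x) = 26n ln x − 22x. Then f'(x) = 26n/x − 22 = 0 at x* = 26n/22, and f''(x*) = −26n/x*^2 = −22^2/(26n). Laplace's method (interior maximum) gives
  I(n) ~ e^(f(x*)) · sqrt(2π / |f''(x*)|)
        = exp(26n ln(26n/22) − 26n) · sqrt(2π · 26n / 22^2)
        = (26n/22)^(26n) e^(−26n) · sqrt(2π·26n) / 22
        = (sqrt(2π·26n) / 22) · (26n/(22e))^(26n).
This matches Γ(26n+1)/22^(26n+1) with Stirling applied to Γ.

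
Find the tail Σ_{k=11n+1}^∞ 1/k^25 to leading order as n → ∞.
Σ_{k>11n} 1/k^25 ~ 1/(24 · (11n)^24)

Compare to the integral: ∫_{11n}^∞ x^(−25) dx = [−x^(−24)/24]_{11n}^∞ = 1/((25−1)·(11n)^24). Euler-Maclaurin then gives
  Σ_{k>11n} 1/k^25 = ∫_{11n}^∞ dx/x^25 − 1/(2·(11n)^25) + O(1/(11n)^26).
(Equivalently this is ζ(25) − Σ_{k≤11n} 1/k^25.)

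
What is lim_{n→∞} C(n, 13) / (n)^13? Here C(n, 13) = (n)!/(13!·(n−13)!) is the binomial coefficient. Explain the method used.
lim = 1/13! = 1/6227020800

With N = n → ∞: C(N, 13) / N^13 = [N(N−1)…(N−12)] / (13! · N^13) = (1/13!) · 1 · (1 − 1/n) · … · (1 − 12/n). Each factor → 1 as N → ∞, so the limit is 1/13! = 1/6227020800.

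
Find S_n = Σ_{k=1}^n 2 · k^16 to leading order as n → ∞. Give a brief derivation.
S_n ~ 2 · n^17 / 17

By integral comparison (Euler-Maclaurin), Σ_{k=1}^n 2 · k^16 = 2 · ∫_0^n x^16 dx + O(n^16) = 2 · n^17/17 + O(n^16). (Equivalently, Faulhaber's formula gives the same leading term.)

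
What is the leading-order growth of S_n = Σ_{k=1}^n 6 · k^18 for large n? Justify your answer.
S_n ~ 6 · n^19 / 19

By integral comparison (Euler-Maclaurin), Σ_{k=1}^n 6 · k^18 = 6 · ∫_0^n x^18 dx + O(n^18) = 6 · n^19/19 + O(n^18). (Equivalently, Faulhaber's formula gives the same leading term.)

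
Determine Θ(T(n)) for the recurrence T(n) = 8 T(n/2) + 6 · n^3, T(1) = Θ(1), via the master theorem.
T(n) = Θ(n^3 log n)

log_2 8 = 3, and f(n) = 6 · n^3 = Θ(n^(log_2 8)). This is Case 2 of the master theorem: T(n) = Θ(f(n) · log n) = Θ(n^3 log n).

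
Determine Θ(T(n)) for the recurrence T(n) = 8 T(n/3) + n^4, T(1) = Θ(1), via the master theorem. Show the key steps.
T(n) = Θ(n^4)

log_3 8 ≈ 1.893. f(n) = n^4 dominates n^(log_3 8) since 4 > 1.893, and the regularity condition a·f(n/b) = 8·(n/3)^4 = (8/81)·n^4 ≤ c·f(n) holds with c = 8/81 ≈ 0.0988 < 1. So this is Case 3: T(n) = Θ(f(n)) = Θ(n^4).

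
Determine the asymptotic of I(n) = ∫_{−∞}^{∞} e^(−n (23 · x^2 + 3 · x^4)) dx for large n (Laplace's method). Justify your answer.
I(n) ~ sqrt(π/(23n))

φ(x) = 23 · x^2 + 3 · x^4 has its unique global minimum at x* = 0 (since φ'(x) = 46x + 12x^3 = 0 only at x = 0 for real x with both coefficients positive, and φ → ∞ as |x| → ∞). At x* = 0, φ(0) = 0 and φ''(0) = 46. Laplace's method then gives
  I(n) ~ sqrt(2π / (n · φ''(0))) · e^(−n φ(0)) = sqrt(2π / (46n)) = sqrt(π/(23n)).
The 3 · x^4 term contributes only at subleading order (an O(1/n) relative correction).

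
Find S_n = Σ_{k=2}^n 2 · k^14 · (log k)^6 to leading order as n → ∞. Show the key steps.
S_n ~ 2 · n^15 · (log n)^6 / 15

By integral comparison, S_n = ∫_1^n 2 · x^14 · (log x)^6 dx + O(n^14 · (log n)^6). For the integral, the leading term of ∫_1^n x^14 (log x)^6 dx is n^15/15 · (log n)^6 (by repeated integration by parts; each step lowers the log-exponent and produces a relatively O(1/log n) correction). Hence S_n ~ 2 · n^15 · (log n)^6 / 15.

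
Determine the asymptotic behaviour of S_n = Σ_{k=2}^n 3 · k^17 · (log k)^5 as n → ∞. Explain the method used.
S_n ~ n^18 · (log n)^5 / 6

By integral comparison, S_n = ∫_1^n 3 · x^17 · (log x)^5 dx + O(n^17 · (log n)^5). For the integral, the leading term of ∫_1^n x^17 (log x)^5 dx is n^18/18 · (log n)^5 (by repeated integration by parts; each step lowers the log-exponent and produces a relatively O(1/log n) correction). Hence S_n ~ n^18 · (log n)^5 / 6.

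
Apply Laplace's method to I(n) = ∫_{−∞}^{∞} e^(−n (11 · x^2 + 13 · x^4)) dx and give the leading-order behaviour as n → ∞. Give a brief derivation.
I(n) ~ sqrt(π/(11n))

φ(x) = 11 · x^2 + 13 · x^4 has its unique global minimum at x* = 0 (since φ'(x) = 22x + 52x^3 = 0 only at x = 0 for real x with both coefficients positive, and φ → ∞ as |x| → ∞). At x* = 0, φ(0) = 0 and φ''(0) = 22. Laplace's method then gives
  I(n) ~ sqrt(2π / (n · φ''(0))) · e^(−n φ(0)) = sqrt(2π / (22n)) = sqrt(π/(11n)).
The 13 · x^4 term contributes only at subleading order (an O(1/n) relative correction).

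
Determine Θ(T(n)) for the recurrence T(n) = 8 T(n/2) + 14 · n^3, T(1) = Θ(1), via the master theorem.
T(n) = Θ(n^3 log n)

log_2 8 = 3, and f(n) = 14 · n^3 = Θ(n^(log_2 8)). This is Case 2 of the master theorem: T(n) = Θ(f(n) · log n) = Θ(n^3 log n).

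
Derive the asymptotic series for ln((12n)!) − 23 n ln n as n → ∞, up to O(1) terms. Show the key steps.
ln((12n)!) − 23 n ln n = −11 n ln n + 12(ln 12 − 1) n + (1/2) ln(2π·12n) + O(1/n)

Stirling: ln((12n)!) = 12n ln(12n) − 12n + (1/2) ln(2π·12n) + O(1/n).
Expand 12n ln(12n) = 12n (ln n + ln 12) = 12n ln n + 12n ln 12.
Subtract 23n ln n: leading term is (12 − 23) n ln n = −11 n ln n. The next term is 12n ln 12 − 12n = 12(ln 12 − 1) n. Then the (1/2) ln(2π·12n) correction.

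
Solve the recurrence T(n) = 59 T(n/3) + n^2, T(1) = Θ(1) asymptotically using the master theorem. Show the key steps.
T(n) = Θ(n^(log_3 59))

Master theorem: compare f(n) = n^2 to n^(log_3 59) where log_3 59 ≈ 3.712. Since 2 < log_3 59, we have f(n) = O(n^(log_3 59 − ε)) for some ε > 0 — Case 1. Hence T(n) = Θ(n^(log_3 59)).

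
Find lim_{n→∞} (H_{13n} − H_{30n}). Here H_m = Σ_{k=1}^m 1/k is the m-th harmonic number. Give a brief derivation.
lim = ln(13/30)

Euler-Maclaurin gives H_m = ln m + γ + 1/(2m) + O(1/m^2). The γ and O(1/m) terms cancel in the difference:
  H_{13n} − H_{30n} = ln(13n) − ln(30n) + O(1/n) = ln(13/30) + O(1/n).
Hence the limit is ln(13/30).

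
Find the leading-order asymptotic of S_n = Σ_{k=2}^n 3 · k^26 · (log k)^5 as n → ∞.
S_n ~ n^27 · (log n)^5 / 9

By integral comparison, S_n = ∫_1^n 3 · x^26 · (log x)^5 dx + O(n^26 · (log n)^5). For the integral, the leading term of ∫_1^n x^26 (log x)^5 dx is n^27/27 · (log n)^5 (by repeated integration by parts; each step lowers the log-exponent and produces a relatively O(1/log n) correction). Hence S_n ~ n^27 · (log n)^5 / 9.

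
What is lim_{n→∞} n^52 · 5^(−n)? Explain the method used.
lim = 0

Exponentials with base > 1 dominate every fixed polynomial: for any fixed c, n^c / 5^n → 0 as n → ∞ (e.g. by the ratio test, or by writing 5^n = e^(n ln 5) and noting e^(n ln 5) / n^c → ∞). Hence n^52 · 5^(−n) = n^52 / 5^n → 0.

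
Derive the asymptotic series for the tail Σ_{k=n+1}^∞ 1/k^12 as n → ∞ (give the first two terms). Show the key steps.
Σ_{k>n} 1/k^12 = 1/(11 · n^11) − 1/(2 · n^12) + O(1/n^13)

Compare to the integral: ∫_{n}^∞ x^(−12) dx = [−x^(−11)/11]_{n}^∞ = 1/((12−1)·n^11). The Euler-Maclaurin correction adds −f(n)/2 = −1/(2·n^12). Euler-Maclaurin then gives
  Σ_{k>n} 1/k^12 = ∫_{n}^∞ dx/x^12 − 1/(2·n^12) + O(1/n^13).
(Equivalently this is ζ(12) − Σ_{k≤n} 1/k^12.)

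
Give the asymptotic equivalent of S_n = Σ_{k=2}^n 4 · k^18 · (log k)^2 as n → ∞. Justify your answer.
S_n ~ 4 · n^19 · (log n)^2 / 19

By integral comparison, S_n = ∫_1^n 4 · x^18 · (log x)^2 dx + O(n^18 · (log n)^2). For the integral, the leading term of ∫_1^n x^18 (log x)^2 dx is n^19/19 · (log n)^2 (by repeated integration by parts; each step lowers the log-exponent and produces a relatively O(1/log n) correction). Hence S_n ~ 4 · n^19 · (log n)^2 / 19.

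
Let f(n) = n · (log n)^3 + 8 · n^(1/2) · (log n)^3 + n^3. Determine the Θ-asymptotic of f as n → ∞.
f(n) ∈ Θ(n^3)

Compare the terms by growth order. For large n, n^a · (log n)^b dominates n^a' · (log n)^b' iff a > a', or (a = a' and b > b'). Ranking the 3 terms shows the dominant one is n^3. Hence f(n) ∈ Θ(n^3).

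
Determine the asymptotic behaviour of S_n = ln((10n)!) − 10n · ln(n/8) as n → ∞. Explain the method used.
S_n ~ 10n · (ln 80 − 1) + O(ln n)

Stirling: ln((10n)!) = 10n ln(10n) − 10n + O(ln n).
  S_n = 10n ln(10n) − 10n − 10n ln(n/8) + O(ln n)
      = 10n ln(10n) − 10n ln n + 10n ln 8 − 10n + O(ln n)
      = 10n ln 10 + 10n ln 8 − 10n + O(ln n)
      = 10n (ln 80 − 1) + O(ln n).
Numerically ln(80) − 1 ≈ 3.3820.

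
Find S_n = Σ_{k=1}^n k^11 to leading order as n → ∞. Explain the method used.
S_n ~ n^12 / 12

By integral comparison (Euler-Maclaurin), Σ_{k=1}^n k^11 = ∫_0^n x^11 dx + O(n^11) = n^12/12 + O(n^11). (Equivalently, Faulhaber's formula gives the same leading term.)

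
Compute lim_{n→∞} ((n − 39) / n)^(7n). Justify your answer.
lim = e^(−273)

Rewrite as (1 − 39/n)^(7n). By the standard limit (1 + x/n)^n → e^x, we have (1 − 39/n)^n → e^(−39), and raising to the 7th power gives e^(−273).
More precisely, ln[(1 − 39/n)^(7n)] = 7n · ln(1 − 39/n) = 7n · (-39/n + O(1/n^2)) = -273 + O(1/n) → -273.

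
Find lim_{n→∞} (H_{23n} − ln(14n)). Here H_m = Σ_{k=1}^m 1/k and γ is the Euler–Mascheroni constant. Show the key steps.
lim = ln(23/14) + γ

By Euler-Maclaurin, H_m = ln m + γ + O(1/m). So
  H_{23n} − ln(14n) = ln(23n) + γ − ln(14n) + O(1/n)
                       = ln(23/14) + γ + O(1/n).
Hence the limit is ln(23/14) + γ.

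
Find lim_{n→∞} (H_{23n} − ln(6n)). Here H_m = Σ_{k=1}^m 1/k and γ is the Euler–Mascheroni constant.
lim = ln(23/6) + γ

By Euler-Maclaurin, H_m = ln m + γ + O(1/m). So
  H_{23n} − ln(6n) = ln(23n) + γ − ln(6n) + O(1/n)
                       = ln(23/6) + γ + O(1/n).
Hence the limit is ln(23/6) + γ.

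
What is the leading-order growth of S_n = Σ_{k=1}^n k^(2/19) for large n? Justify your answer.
S_n ~ (19/21) · n^(21/19)

Integral comparison: Σ_{k=1}^n k^(2/19) = ∫_0^n x^(2/19) dx + O(n^(2/19)). The integral is n^(1 + 2/19) / (1 + 2/19) = n^((2+19)/19) / ((2+19)/19) = (19/21) · n^(21/19).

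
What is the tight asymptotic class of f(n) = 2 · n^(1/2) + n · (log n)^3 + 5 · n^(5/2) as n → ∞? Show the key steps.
f(n) ∈ Θ(n^(5/2))

Compare the terms by growth order. For large n, n^a · (log n)^b dominates n^a' · (log n)^b' iff a > a', or (a = a' and b > b'). Ranking the 3 terms shows the dominant one is 5 · n^(5/2). Hence f(n) ∈ Θ(n^(5/2)).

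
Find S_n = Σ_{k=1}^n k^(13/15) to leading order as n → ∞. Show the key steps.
S_n ~ (15/28) · n^(28/15)

Integral comparison: Σ_{k=1}^n k^(13/15) = ∫_0^n x^(13/15) dx + O(n^(13/15)). The integral is n^(1 + 13/15) / (1 + 13/15) = n^((13+15)/15) / ((13+15)/15) = (15/28) · n^(28/15).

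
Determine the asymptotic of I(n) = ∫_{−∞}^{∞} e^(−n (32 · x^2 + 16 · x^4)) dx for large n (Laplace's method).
I(n) ~ sqrt(π/(32n))

φ(x) = 32 · x^2 + 16 · x^4 has its unique global minimum at x* = 0 (since φ'(x) = 64x + 64x^3 = 0 only at x = 0 for real x with both coefficients positive, and φ → ∞ as |x| → ∞). At x* = 0, φ(0) = 0 and φ''(0) = 64. Laplace's method then gives
  I(n) ~ sqrt(2π / (n · φ''(0))) · e^(−n φ(0)) = sqrt(2π / (64n)) = sqrt(π/(32n)).
The 16 · x^4 term contributes only at subleading order (an O(1/n) relative correction).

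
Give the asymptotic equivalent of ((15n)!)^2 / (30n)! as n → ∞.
((15n)!)^2/(30n)! ~ ((2π·15n)^(1/2) / sqrt(2)) · 2^(−2·15n)  →  0

Write N = 15n. Stirling: N! ~ sqrt(2π N)(N/e)^N and (2N)! ~ sqrt(2π·2N)·(2N/e)^(2N).
  (N!)^2/(2N)! ~ (2π N)^(2/2) (N/e)^(2N) / [sqrt(2π·2N) (2N/e)^(2N)]
     = (2π N)^(2/2) / sqrt(2π·2N) · (N/(2N))^(2N)
     = (2π N)^((2−1)/2) / sqrt(2) · 2^(−2N).
Since 2^2 > 1, the factor 2^(−2N) decays exponentially, so the ratio → 0. Substituting N = 15n gives the stated form.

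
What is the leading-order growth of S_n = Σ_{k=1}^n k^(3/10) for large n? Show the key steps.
S_n ~ (10/13) · n^(13/10)

Integral comparison: Σ_{k=1}^n k^(3/10) = ∫_0^n x^(3/10) dx + O(n^(3/10)). The integral is n^(1 + 3/10) / (1 + 3/10) = n^((3+10)/10) / ((3+10)/10) = (10/13) · n^(13/10).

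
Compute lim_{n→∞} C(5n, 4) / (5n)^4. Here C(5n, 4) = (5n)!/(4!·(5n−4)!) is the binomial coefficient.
lim = 1/4! = 1/24

With N = 5n → ∞: C(N, 4) / N^4 = [N(N−1)…(N−3)] / (4! · N^4) = (1/4!) · 1 · (1 − 1/(5n)) · (1 − 2/(5n)) · (1 − 3/(5n)). Each factor → 1 as N → ∞, so the limit is 1/4! = 1/24.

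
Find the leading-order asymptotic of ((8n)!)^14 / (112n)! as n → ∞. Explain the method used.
((8n)!)^14/(112n)! ~ ((2π·8n)^(13/2) / sqrt(14)) · 14^(−14·8n)  →  0

Write N = 8n. Stirling: N! ~ sqrt(2π N)(N/e)^N and (14N)! ~ sqrt(2π·14N)·(14N/e)^(14N).
  (N!)^14/(14N)! ~ (2π N)^(14/2) (N/e)^(14N) / [sqrt(2π·14N) (14N/e)^(14N)]
     = (2π N)^(14/2) / sqrt(2π·14N) · (N/(14N))^(14N)
     = (2π N)^((14−1)/2) / sqrt(14) · 14^(−14N).
Since 14^14 > 1, the factor 14^(−14N) decays exponentially, so the ratio → 0. Substituting N = 8n gives the stated form.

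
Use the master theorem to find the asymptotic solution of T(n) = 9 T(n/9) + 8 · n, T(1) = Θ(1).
T(n) = Θ(n log n)

log_9 9 = 1, and f(n) = 8 · n = Θ(n^(log_9 9)). This is Case 2 of the master theorem: T(n) = Θ(f(n) · log n) = Θ(n log n).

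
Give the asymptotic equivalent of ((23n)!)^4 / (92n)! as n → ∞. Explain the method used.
((23n)!)^4/(92n)! ~ ((2π·23n)^(3/2) / 2) · 4^(−4·23n)  →  0

Write N = 23n. Stirling: N! ~ sqrt(2π N)(N/e)^N and (4N)! ~ sqrt(2π·4N)·(4N/e)^(4N).
  (N!)^4/(4N)! ~ (2π N)^(4/2) (N/e)^(4N) / [sqrt(2π·4N) (4N/e)^(4N)]
     = (2π N)^(4/2) / sqrt(2π·4N) · (N/(4N))^(4N)
     = (2π N)^((4−1)/2) / 2 · 4^(−4N).
Since 4^4 > 1, the factor 4^(−4N) decays exponentially, so the ratio → 0. Substituting N = 23n gives the stated form.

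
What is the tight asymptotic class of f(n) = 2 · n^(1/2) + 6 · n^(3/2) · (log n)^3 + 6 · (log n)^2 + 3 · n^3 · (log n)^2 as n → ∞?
f(n) ∈ Θ(n^3 · (log n)^2)

Compare the terms by growth order. For large n, n^a · (log n)^b dominates n^a' · (log n)^b' iff a > a', or (a = a' and b > b'). Ranking the 4 terms shows the dominant one is 3 · n^3 · (log n)^2. Hence f(n) ∈ Θ(n^3 · (log n)^2).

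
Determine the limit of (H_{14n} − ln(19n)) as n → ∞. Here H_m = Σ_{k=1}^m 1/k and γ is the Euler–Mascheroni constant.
lim = ln(14/19) + γ

By Euler-Maclaurin, H_m = ln m + γ + O(1/m). So
  H_{14n} − ln(19n) = ln(14n) + γ − ln(19n) + O(1/n)
                       = ln(14/19) + γ + O(1/n).
Hence the limit is ln(14/19) + γ.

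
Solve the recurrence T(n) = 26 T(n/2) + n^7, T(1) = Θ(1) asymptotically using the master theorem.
T(n) = Θ(n^7)

log_2 26 ≈ 4.700. f(n) = n^7 dominates n^(log_2 26) since 7 > 4.700, and the regularity condition a·f(n/b) = 26·(n/2)^7 = (26/128)·n^7 ≤ c·f(n) holds with c = 26/128 ≈ 0.203 < 1. So this is Case 3: T(n) = Θ(f(n)) = Θ(n^7).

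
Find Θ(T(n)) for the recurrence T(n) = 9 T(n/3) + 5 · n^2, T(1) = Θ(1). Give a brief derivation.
T(n) = Θ(n^2 log n)

log_3 9 = 2, and f(n) = 5 · n^2 = Θ(n^(log_3 9)). This is Case 2 of the master theorem: T(n) = Θ(f(n) · log n) = Θ(n^2 log n).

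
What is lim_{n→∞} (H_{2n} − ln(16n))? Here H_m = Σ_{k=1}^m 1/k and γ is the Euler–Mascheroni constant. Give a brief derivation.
lim = −ln 8 + γ

By Euler-Maclaurin, H_m = ln m + γ + O(1/m). So
  H_{2n} − ln(16n) = ln(2n) + γ − ln(16n) + O(1/n)
                       = ln(2/16) + γ + O(1/n).
Hence the limit is ln(2/16) + γ (= −ln 8).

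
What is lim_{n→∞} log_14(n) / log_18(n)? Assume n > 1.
lim = ln(18) / ln(14) = log_14(18)

Change of base: log_14(n) = ln n / ln 14 and log_18(n) = ln n / ln 18. The ratio is (ln n / ln 14) · (ln 18 / ln n) = ln 18 / ln 14, a constant independent of n. So the limit is ln 18 / ln 14 = log_14(18).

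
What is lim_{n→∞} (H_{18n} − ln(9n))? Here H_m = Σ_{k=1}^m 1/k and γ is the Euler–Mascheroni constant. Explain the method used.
lim = ln 2 + γ

By Euler-Maclaurin, H_m = ln m + γ + O(1/m). So
  H_{18n} − ln(9n) = ln(18n) + γ − ln(9n) + O(1/n)
                       = ln(18/9) + γ + O(1/n).
Hence the limit is ln(18/9) + γ (= ln 2).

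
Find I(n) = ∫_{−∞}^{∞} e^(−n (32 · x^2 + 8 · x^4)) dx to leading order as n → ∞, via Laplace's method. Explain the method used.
I(n) ~ sqrt(π/(32n))

φ(x) = 32 · x^2 + 8 · x^4 has its unique global minimum at x* = 0 (since φ'(x) = 64x + 32x^3 = 0 only at x = 0 for real x with both coefficients positive, and φ → ∞ as |x| → ∞). At x* = 0, φ(0) = 0 and φ''(0) = 64. Laplace's method then gives
  I(n) ~ sqrt(2π / (n · φ''(0))) · e^(−n φ(0)) = sqrt(2π / (64n)) = sqrt(π/(32n)).
The 8 · x^4 term contributes only at subleading order (an O(1/n) relative correction).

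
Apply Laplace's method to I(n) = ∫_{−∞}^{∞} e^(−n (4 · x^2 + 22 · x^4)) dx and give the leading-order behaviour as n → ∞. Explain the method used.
I(n) ~ sqrt(π/(4n))

φ(x) = 4 · x^2 + 22 · x^4 has its unique global minimum at x* = 0 (since φ'(x) = 8x + 88x^3 = 0 only at x = 0 for real x with both coefficients positive, and φ → ∞ as |x| → ∞). At x* = 0, φ(0) = 0 and φ''(0) = 8. Laplace's method then gives
  I(n) ~ sqrt(2π / (n · φ''(0))) · e^(−n φ(0)) = sqrt(2π / (8n)) = sqrt(π/(4n)).
The 22 · x^4 term contributes only at subleading order (an O(1/n) relative correction).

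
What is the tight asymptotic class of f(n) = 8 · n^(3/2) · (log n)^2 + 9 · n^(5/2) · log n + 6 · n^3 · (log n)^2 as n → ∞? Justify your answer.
f(n) ∈ Θ(n^3 · (log n)^2)

Compare the terms by growth order. For large n, n^a · (log n)^b dominates n^a' · (log n)^b' iff a > a', or (a = a' and b > b'). Ranking the 3 terms shows the dominant one is 6 · n^3 · (log n)^2. Hence f(n) ∈ Θ(n^3 · (log n)^2).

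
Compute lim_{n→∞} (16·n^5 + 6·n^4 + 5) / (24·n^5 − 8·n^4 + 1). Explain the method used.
lim = 16/24 = 2/3

For large n the leading n^5 terms dominate both numerator and denominator. Dividing top and bottom by n^5, every other term tends to 0, leaving 16/24 = 2/3.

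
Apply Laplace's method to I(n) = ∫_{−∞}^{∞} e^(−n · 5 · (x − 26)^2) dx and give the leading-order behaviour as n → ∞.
I(n) = sqrt(π/(5n))

Here φ(x) = 5 · (x − 26)^2 has its unique minimum at x* = 26 with φ(x*) = 0 and φ''(x*) = 10. Laplace's method gives
  I(n) ~ e^(−n φ(x*)) · sqrt(2π / (n · φ''(x*))) = sqrt(2π / (10n)) = sqrt(π/(5n)).
This is exact: substituting u = (x − 26)·sqrt(5n) gives I(n) = (1/sqrt(5n)) ∫_{−∞}^{∞} e^(−u^2) du = sqrt(π/(5n)).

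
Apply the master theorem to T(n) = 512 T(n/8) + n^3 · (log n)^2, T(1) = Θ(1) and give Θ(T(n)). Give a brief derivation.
T(n) = Θ(n^3 · (log n)^3)

Here log_8 512 = 3 and f(n) = n^3 · (log n)^2 = Θ(n^(log_8 512) · (log n)^2). This is the extended Case 2 of the master theorem (f matches the critical exponent up to log factors), giving T(n) = Θ(n^(log_8 512) · (log n)^(2+1)) = Θ(n^3 · (log n)^3).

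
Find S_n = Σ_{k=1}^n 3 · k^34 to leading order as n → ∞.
S_n ~ 3 · n^35 / 35

By integral comparison (Euler-Maclaurin), Σ_{k=1}^n 3 · k^34 = 3 · ∫_0^n x^34 dx + O(n^34) = 3 · n^35/35 + O(n^34). (Equivalently, Faulhaber's formula gives the same leading term.)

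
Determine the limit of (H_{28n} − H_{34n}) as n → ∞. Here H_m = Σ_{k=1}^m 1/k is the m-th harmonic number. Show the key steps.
lim = ln(28/34) = ln(14/17)

Euler-Maclaurin gives H_m = ln m + γ + 1/(2m) + O(1/m^2). The γ and O(1/m) terms cancel in the difference:
  H_{28n} − H_{34n} = ln(28n) − ln(34n) + O(1/n) = ln(28/34) + O(1/n).
Hence the limit is ln(28/34) = ln(14/17).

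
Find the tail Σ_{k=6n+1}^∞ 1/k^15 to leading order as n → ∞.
Σ_{k>6n} 1/k^15 ~ 1/(14 · (6n)^14)

Compare to the integral: ∫_{6n}^∞ x^(−15) dx = [−x^(−14)/14]_{6n}^∞ = 1/((15−1)·(6n)^14). Euler-Maclaurin then gives
  Σ_{k>6n} 1/k^15 = ∫_{6n}^∞ dx/x^15 − 1/(2·(6n)^15) + O(1/(6n)^16).
(Equivalently this is ζ(15) − Σ_{k≤6n} 1/k^15.)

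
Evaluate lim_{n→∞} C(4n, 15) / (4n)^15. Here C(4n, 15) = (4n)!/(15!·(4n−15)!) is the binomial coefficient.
lim = 1/15! = 1/1307674368000

With N = 4n → ∞: C(N, 15) / N^15 = [N(N−1)…(N−14)] / (15! · N^15) = (1/15!) · 1 · (1 − 1/(4n)) · … · (1 − 14/(4n)). Each factor → 1 as N → ∞, so the limit is 1/15! = 1/1307674368000.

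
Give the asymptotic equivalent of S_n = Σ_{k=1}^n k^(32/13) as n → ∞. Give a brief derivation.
S_n ~ (13/45) · n^(45/13)

Integral comparison: Σ_{k=1}^n k^(32/13) = ∫_0^n x^(32/13) dx + O(n^(32/13)). The integral is n^(1 + 32/13) / (1 + 32/13) = n^((32+13)/13) / ((32+13)/13) = (13/45) · n^(45/13).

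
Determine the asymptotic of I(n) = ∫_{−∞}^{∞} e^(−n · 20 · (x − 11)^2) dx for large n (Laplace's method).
I(n) = sqrt(π/(20n))

Here φ(x) = 20 · (x − 11)^2 has its unique minimum at x* = 11 with φ(x*) = 0 and φ''(x*) = 40. Laplace's method gives
  I(n) ~ e^(−n φ(x*)) · sqrt(2π / (n · φ''(x*))) = sqrt(2π / (40n)) = sqrt(π/(20n)).
This is exact: substituting u = (x − 11)·sqrt(20n) gives I(n) = (1/sqrt(20n)) ∫_{−∞}^{∞} e^(−u^2) du = sqrt(π/(20n)).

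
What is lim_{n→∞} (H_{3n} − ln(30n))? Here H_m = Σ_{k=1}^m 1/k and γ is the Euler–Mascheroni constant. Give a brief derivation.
lim = −ln 10 + γ

By Euler-Maclaurin, H_m = ln m + γ + O(1/m). So
  H_{3n} − ln(30n) = ln(3n) + γ − ln(30n) + O(1/n)
                       = ln(3/30) + γ + O(1/n).
Hence the limit is ln(3/30) + γ (= −ln 10).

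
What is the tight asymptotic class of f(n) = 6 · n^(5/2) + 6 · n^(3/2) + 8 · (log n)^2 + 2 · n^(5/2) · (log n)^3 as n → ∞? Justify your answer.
f(n) ∈ Θ(n^(5/2) · (log n)^3)

Compare the terms by growth order. For large n, n^a · (log n)^b dominates n^a' · (log n)^b' iff a > a', or (a = a' and b > b'). Ranking the 4 terms shows the dominant one is 2 · n^(5/2) · (log n)^3. Hence f(n) ∈ Θ(n^(5/2) · (log n)^3).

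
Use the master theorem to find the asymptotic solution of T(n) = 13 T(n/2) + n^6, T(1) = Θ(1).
T(n) = Θ(n^6)

log_2 13 ≈ 3.700. f(n) = n^6 dominates n^(log_2 13) since 6 > 3.700, and the regularity condition a·f(n/b) = 13·(n/2)^6 = (13/64)·n^6 ≤ c·f(n) holds with c = 13/64 ≈ 0.203 < 1. So this is Case 3: T(n) = Θ(f(n)) = Θ(n^6).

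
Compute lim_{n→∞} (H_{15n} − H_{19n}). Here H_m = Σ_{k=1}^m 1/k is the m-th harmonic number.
lim = ln(15/19)

Euler-Maclaurin gives H_m = ln m + γ + 1/(2m) + O(1/m^2). The γ and O(1/m) terms cancel in the difference:
  H_{15n} − H_{19n} = ln(15n) − ln(19n) + O(1/n) = ln(15/19) + O(1/n).
Hence the limit is ln(15/19).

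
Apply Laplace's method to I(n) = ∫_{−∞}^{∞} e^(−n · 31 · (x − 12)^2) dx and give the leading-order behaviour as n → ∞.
I(n) = sqrt(π/(31n))

Here φ(x) = 31 · (x − 12)^2 has its unique minimum at x* = 12 with φ(x*) = 0 and φ''(x*) = 62. Laplace's method gives
  I(n) ~ e^(−n φ(x*)) · sqrt(2π / (n · φ''(x*))) = sqrt(2π / (62n)) = sqrt(π/(31n)).
This is exact: substituting u = (x − 12)·sqrt(31n) gives I(n) = (1/sqrt(31n)) ∫_{−∞}^{∞} e^(−u^2) du = sqrt(π/(31n)).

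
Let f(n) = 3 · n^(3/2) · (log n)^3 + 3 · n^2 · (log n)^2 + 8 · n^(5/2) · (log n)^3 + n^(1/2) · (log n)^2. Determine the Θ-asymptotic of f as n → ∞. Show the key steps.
f(n) ∈ Θ(n^(5/2) · (log n)^3)

Compare the terms by growth order. For large n, n^a · (log n)^b dominates n^a' · (log n)^b' iff a > a', or (a = a' and b > b'). Ranking the 4 terms shows the dominant one is 8 · n^(5/2) · (log n)^3. Hence f(n) ∈ Θ(n^(5/2) · (log n)^3).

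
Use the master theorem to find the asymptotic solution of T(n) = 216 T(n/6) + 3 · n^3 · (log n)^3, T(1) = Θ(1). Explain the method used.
T(n) = Θ(n^3 · (log n)^4)

Here log_6 216 = 3 and f(n) = 3 · n^3 · (log n)^3 = Θ(n^(log_6 216) · (log n)^3). This is the extended Case 2 of the master theorem (f matches the critical exponent up to log factors), giving T(n) = Θ(n^(log_6 216) · (log n)^(3+1)) = Θ(n^3 · (log n)^4).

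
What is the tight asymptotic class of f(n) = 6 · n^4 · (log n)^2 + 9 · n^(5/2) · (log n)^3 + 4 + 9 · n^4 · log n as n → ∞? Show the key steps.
f(n) ∈ Θ(n^4 · (log n)^2)

Compare the terms by growth order. For large n, n^a · (log n)^b dominates n^a' · (log n)^b' iff a > a', or (a = a' and b > b'). Ranking the 4 terms shows the dominant one is 6 · n^4 · (log n)^2. Hence f(n) ∈ Θ(n^4 · (log n)^2).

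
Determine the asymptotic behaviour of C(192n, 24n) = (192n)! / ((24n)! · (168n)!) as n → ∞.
C(192n, 24n) ~ (16777216/823543)^(24n) · sqrt(4/(7π·24n))

Write N = 24n. Apply Stirling to each factorial:
  (8N)! ~ sqrt(2π·8N) · (8N/e)^(8N),
  N! ~ sqrt(2π N) · (N/e)^N,
  (7N)! ~ sqrt(2π·7N) · (7N/e)^(7N).
The exponential factors combine to (8N)^(8N) / (N^N · (7N)^(7N)) = 8^(8N)/7^(7N) = (8^8/7^7)^N = (16777216/823543)^N.
The square-root prefactors combine to sqrt(2π·8N) / (sqrt(2π N)·sqrt(2π·7N)) = sqrt(8 / (2π·7·N)) = sqrt(4/(7π·24n)).
Substituting N = 24n: C(192n, 24n) ~ (16777216/823543)^(24n) · sqrt(4/(7π·24n)).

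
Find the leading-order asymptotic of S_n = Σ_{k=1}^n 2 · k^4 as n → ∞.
S_n ~ 2 · n^5 / 5

By integral comparison (Euler-Maclaurin), Σ_{k=1}^n 2 · k^4 = 2 · ∫_0^n x^4 dx + O(n^4) = 2 · n^5/5 + O(n^4). (Equivalently, Faulhaber's formula gives the same leading term.)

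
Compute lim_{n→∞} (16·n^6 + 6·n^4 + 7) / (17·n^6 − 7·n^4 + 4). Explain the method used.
lim = 16/17

For large n the leading n^6 terms dominate both numerator and denominator. Dividing top and bottom by n^6, every other term tends to 0, leaving 16/17.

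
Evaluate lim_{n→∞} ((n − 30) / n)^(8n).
lim = e^(−240)

Rewrite as (1 − 30/n)^(8n). By the standard limit (1 + x/n)^n → e^x, we have (1 − 30/n)^n → e^(−30), and raising to the 8th power gives e^(−240).
More precisely, ln[(1 − 30/n)^(8n)] = 8n · ln(1 − 30/n) = 8n · (-30/n + O(1/n^2)) = -240 + O(1/n) → -240.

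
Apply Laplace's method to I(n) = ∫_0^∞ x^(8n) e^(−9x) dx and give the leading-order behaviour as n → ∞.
I(n) ~ (sqrt(2π·8n) / 9) · (8n/(9e))^(8n)

Write the integrand as exp(8n ln x − 9x) and set f(x) = 8n ln x − 9x. Then f'(x) = 8n/x − 9 = 0 at x* = 8n/9, and f''(x*) = −8n/x*^2 = −9^2/(8n). Laplace's method (interior maximum) gives
  I(n) ~ e^(f(x*)) · sqrt(2π / |f''(x*)|)
        = exp(8n ln(8n/9) − 8n) · sqrt(2π · 8n / 9^2)
        = (8n/9)^(8n) e^(−8n) · sqrt(2π·8n) / 9
        = (sqrt(2π·8n) / 9) · (8n/(9e))^(8n).
This matches Γ(8n+1)/9^(8n+1) with Stirling applied to Γ.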